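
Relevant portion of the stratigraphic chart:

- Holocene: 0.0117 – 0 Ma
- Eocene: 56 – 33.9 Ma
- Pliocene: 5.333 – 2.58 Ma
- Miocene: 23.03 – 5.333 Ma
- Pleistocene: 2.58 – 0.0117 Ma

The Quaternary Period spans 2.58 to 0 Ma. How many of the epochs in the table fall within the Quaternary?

2

Epochs inside 2.58–0 Ma: Pleistocene, Holocene — 2 in total.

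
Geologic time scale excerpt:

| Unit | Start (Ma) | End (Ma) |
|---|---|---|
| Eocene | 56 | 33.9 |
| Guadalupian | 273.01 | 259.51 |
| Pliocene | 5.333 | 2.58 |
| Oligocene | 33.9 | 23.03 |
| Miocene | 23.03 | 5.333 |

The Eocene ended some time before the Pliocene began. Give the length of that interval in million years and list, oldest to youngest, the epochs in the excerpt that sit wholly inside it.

28.567 million years; Oligocene, Miocene

End of Eocene = 33.9 Ma; start of Pliocene = 5.333 Ma.
Gap = 33.9 − 5.333 = 28.567 Myr.
Epochs wholly inside 33.9–5.333 Ma: Oligocene (33.9–23.03), Miocene (23.03–5.333).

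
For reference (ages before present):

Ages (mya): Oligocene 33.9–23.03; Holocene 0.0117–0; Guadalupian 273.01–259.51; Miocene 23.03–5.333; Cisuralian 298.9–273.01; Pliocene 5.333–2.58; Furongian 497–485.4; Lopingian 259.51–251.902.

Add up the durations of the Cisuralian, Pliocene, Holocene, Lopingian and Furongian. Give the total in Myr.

47.8627 million years

Duration is start − end for each: (298.9 − 273.01) + (5.333 − 2.58) + (0.0117 − 0) + (259.51 − 251.902) + (497 − 485.4).
That is 25.89 + 2.753 + 0.0117 + 7.608 + 11.6, which totals 47.8627 million years.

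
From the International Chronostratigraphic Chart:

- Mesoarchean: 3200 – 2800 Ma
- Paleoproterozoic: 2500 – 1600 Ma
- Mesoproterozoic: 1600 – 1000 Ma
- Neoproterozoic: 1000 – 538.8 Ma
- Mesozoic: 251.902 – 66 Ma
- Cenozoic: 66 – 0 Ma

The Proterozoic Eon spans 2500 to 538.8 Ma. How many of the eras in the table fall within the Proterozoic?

Eras inside 2500–538.8 Ma: Paleoproterozoic, Mesoproterozoic, Neoproterozoic — 3 in total.

3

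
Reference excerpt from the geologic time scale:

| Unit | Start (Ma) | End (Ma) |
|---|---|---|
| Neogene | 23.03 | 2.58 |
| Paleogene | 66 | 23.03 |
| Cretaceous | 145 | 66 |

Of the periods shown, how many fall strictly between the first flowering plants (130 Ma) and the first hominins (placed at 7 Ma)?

130 Ma sits inside the Cretaceous (145–66) and 7 Ma inside the Neogene (23.03–2.58); neither of those is wholly between the two dates.
The listed periods lying completely between them are Paleogene — 1 in all.

1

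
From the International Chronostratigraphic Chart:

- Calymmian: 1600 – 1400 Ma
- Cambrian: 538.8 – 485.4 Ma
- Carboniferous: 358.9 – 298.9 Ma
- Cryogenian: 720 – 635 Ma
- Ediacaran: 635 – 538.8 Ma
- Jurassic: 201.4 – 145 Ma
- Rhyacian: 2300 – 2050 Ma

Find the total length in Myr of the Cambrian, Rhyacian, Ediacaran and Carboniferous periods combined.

Each duration: Cambrian = 53.4; Rhyacian = 250; Ediacaran = 96.2; Carboniferous = 60.
Sum: 53.4 + 250 + 96.2 + 60 = 459.6 Myr.

459.6 million years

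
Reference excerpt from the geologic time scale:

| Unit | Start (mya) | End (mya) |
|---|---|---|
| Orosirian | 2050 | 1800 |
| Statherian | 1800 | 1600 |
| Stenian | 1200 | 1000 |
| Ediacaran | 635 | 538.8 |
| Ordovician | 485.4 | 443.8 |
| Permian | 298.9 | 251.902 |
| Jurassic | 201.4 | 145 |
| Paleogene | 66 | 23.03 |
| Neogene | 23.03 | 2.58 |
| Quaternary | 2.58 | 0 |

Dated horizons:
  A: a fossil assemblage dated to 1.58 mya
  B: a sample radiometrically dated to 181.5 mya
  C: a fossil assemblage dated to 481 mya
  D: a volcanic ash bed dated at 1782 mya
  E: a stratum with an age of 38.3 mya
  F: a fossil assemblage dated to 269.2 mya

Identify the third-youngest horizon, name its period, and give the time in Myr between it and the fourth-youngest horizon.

Sorted youngest-first by Ma: A (1.58), E (38.3), B (181.5), F (269.2), C (481), D (1782).
The third youngest is B at 181.5 Ma, which lies in 201.4–145 Ma: the Jurassic.
The fourth youngest is F at 269.2 Ma; separation = |181.5 − 269.2| = 87.7 Myr.

B, in the Jurassic; 87.7 million years to F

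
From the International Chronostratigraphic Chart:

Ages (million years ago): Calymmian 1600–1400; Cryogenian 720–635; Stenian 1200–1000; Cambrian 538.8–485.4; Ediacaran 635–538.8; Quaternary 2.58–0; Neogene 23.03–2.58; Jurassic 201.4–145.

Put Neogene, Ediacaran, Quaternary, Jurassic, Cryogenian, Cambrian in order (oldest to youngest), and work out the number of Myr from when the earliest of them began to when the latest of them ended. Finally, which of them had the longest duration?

Start ages (Ma): Cryogenian 720, Ediacaran 635, Cambrian 538.8, Jurassic 201.4, Neogene 23.03, Quaternary 2.58.
Ordered oldest to youngest: Cryogenian, Ediacaran, Cambrian, Jurassic, Neogene, Quaternary.
Span = 720 − 0 = 720 Myr.
Durations: Cambrian 53.4, Ediacaran 96.2, Jurassic 56.4, Neogene 20.45, Cryogenian 85, Quaternary 2.58 → longest is Ediacaran (96.2 Myr).

Cryogenian, Ediacaran, Cambrian, Jurassic, Neogene, Quaternary; total span 720 Myr; longest is Ediacaran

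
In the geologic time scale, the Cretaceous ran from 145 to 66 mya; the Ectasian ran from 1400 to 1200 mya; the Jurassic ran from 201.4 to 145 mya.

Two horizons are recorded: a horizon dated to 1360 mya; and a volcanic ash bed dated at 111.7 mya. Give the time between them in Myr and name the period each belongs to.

Elapsed time: 1360 − 111.7 = 1248.3 Myr.
1360 Ma lies within 1400–1200 Ma: Ectasian.
111.7 Ma lies within 145–66 Ma: Cretaceous.

1248.3 million years apart; the first in the Ectasian, the second in the Cretaceous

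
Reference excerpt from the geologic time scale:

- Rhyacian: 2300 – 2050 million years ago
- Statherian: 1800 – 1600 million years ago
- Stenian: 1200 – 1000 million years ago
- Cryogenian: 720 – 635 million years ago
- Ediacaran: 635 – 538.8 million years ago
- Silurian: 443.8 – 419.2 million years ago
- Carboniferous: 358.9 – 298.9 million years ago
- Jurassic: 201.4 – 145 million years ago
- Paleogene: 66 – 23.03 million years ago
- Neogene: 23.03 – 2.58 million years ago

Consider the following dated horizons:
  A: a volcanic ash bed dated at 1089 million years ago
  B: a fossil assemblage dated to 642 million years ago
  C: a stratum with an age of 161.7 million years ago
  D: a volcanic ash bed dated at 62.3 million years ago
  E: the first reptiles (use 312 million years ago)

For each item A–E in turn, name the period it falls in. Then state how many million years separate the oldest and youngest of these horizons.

A — Stenian; B — Cryogenian; C — Jurassic; D — Paleogene; E — Carboniferous; span 1026.7 million years

A: 1089 Ma lies in 1200–1000 Ma, so Stenian.
B: 642 Ma lies in 720–635 Ma, so Cryogenian.
C: 161.7 Ma lies in 201.4–145 Ma, so Jurassic.
D: 62.3 Ma lies in 66–23.03 Ma, so Paleogene.
E: 312 Ma lies in 358.9–298.9 Ma, so Carboniferous.
Oldest = 1089 Ma, youngest = 62.3 Ma → span 1026.7 Myr.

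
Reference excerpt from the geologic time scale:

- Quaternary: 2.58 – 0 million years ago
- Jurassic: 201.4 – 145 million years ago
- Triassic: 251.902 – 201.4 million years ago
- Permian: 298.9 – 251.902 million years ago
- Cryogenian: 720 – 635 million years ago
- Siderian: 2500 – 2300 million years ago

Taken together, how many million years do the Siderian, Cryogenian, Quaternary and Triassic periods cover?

338.082 million years

Each duration: Siderian = 200; Cryogenian = 85; Quaternary = 2.58; Triassic = 50.502.
Sum: 200 + 85 + 2.58 + 50.502 = 338.082 Myr.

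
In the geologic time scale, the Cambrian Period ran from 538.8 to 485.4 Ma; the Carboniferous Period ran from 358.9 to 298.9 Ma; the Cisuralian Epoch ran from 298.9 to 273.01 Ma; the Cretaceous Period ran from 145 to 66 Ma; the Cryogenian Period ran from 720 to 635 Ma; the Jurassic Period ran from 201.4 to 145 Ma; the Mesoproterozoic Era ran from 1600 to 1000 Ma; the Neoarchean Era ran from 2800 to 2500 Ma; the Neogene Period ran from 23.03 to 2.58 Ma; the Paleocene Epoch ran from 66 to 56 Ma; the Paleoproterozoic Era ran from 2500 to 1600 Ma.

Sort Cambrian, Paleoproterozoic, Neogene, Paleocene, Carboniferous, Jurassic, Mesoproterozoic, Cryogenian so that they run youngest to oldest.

The oldest of these is Paleoproterozoic (starts 2500 Ma) and the youngest is Neogene (ends 2.58 Ma).
In between, by decreasing start age: Mesoproterozoic (1600), Cryogenian (720), Cambrian (538.8), Carboniferous (358.9), Jurassic (201.4), Paleocene (66).
Listing youngest first means reversing that sequence.

Neogene, Paleocene, Jurassic, Carboniferous, Cambrian, Cryogenian, Mesoproterozoic, Paleoproterozoic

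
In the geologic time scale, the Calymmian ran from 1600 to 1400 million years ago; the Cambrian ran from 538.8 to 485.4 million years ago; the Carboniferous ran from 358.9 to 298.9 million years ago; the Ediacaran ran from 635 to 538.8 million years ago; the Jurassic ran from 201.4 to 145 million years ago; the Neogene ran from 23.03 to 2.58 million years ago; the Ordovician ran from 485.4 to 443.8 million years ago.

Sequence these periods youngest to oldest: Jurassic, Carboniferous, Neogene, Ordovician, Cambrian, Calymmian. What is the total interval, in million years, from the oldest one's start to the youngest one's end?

From the excerpt: Jurassic 201.4–145; Carboniferous 358.9–298.9; Neogene 23.03–2.58; Ordovician 485.4–443.8; Cambrian 538.8–485.4; Calymmian 1600–1400 (Ma).
Larger Ma is earlier, so the oldest is Calymmian and the youngest is Neogene; youngest to oldest: Neogene, Jurassic, Carboniferous, Ordovician, Cambrian, Calymmian.
Oldest start 1600 minus youngest end 2.58 gives 1597.42 Myr overall.

Neogene → Jurassic → Carboniferous → Ordovician → Cambrian → Calymmian; total span 1597.42 Myr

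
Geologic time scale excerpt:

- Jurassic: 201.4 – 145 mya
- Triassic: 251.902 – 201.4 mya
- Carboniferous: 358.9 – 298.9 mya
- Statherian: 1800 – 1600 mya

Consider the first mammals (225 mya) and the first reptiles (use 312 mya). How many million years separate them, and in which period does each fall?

Elapsed time: 312 − 225 = 87 Myr.
225 Ma lies within 251.902–201.4 Ma: Triassic.
312 Ma lies within 358.9–298.9 Ma: Carboniferous.

87 million years apart; the first in the Triassic, the second in the Carboniferous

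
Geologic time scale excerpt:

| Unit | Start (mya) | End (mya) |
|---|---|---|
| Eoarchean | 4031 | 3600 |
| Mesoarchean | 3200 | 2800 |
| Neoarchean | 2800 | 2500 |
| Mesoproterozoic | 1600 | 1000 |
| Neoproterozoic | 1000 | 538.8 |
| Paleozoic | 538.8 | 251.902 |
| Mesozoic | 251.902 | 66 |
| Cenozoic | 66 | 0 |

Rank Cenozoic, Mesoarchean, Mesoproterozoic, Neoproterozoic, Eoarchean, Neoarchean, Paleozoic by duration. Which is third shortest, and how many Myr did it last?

Neoarchean, 300 million years

Durations: Cenozoic 66; Mesoarchean 400; Mesoproterozoic 600; Neoproterozoic 461.2; Eoarchean 431; Neoarchean 300; Paleozoic 286.898 Myr.
Sorted shortest-first: Cenozoic (66), Paleozoic (286.898), Neoarchean (300), Mesoarchean (400), Eoarchean (431), Neoproterozoic (461.2), Mesoproterozoic (600).
The third shortest is Neoarchean at 300 Myr.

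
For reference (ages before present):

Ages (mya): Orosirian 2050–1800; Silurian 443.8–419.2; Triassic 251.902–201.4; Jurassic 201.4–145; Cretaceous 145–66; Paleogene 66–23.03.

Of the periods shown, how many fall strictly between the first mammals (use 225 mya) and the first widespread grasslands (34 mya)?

2

The older date is 225 Ma and the younger is 34 Ma.
Periods with start < 225 and end > 34 Ma: Jurassic (201.4–145), Cretaceous (145–66).
That is 2 complete periods.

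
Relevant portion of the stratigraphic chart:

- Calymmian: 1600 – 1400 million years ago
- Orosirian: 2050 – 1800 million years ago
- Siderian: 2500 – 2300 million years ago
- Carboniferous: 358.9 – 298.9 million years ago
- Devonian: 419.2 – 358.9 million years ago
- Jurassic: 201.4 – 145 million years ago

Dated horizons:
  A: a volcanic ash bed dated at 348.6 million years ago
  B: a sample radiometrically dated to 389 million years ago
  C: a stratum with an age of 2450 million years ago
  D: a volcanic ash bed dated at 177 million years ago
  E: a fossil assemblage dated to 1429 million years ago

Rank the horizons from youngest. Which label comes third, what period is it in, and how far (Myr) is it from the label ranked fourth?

Sorted youngest-first by Ma: D (177), A (348.6), B (389), E (1429), C (2450).
The third youngest is B at 389 Ma, which lies in 419.2–358.9 Ma: the Devonian.
The fourth youngest is E at 1429 Ma; separation = |389 − 1429| = 1040 Myr.

B, in the Devonian; 1040 million years to E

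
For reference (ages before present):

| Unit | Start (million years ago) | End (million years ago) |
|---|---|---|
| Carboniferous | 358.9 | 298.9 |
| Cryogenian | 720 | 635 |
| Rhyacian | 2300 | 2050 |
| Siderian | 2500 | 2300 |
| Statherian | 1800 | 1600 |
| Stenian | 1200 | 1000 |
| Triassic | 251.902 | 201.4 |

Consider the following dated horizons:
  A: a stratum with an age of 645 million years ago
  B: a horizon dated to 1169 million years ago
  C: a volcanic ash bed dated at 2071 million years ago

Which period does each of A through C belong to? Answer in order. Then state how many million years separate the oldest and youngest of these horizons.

A: 645 Ma lies in 720–635 Ma, so Cryogenian.
B: 1169 Ma lies in 1200–1000 Ma, so Stenian.
C: 2071 Ma lies in 2300–2050 Ma, so Rhyacian.
Oldest = 2071 Ma, youngest = 645 Ma → span 1426 Myr.

A — Cryogenian; B — Stenian; C — Rhyacian; span 1426 million years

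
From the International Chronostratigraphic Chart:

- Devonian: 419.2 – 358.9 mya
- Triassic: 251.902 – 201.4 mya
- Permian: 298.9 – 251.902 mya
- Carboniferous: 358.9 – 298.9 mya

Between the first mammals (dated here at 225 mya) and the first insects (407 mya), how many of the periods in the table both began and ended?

2

The older date is 407 Ma and the younger is 225 Ma.
Periods with start < 407 and end > 225 Ma: Carboniferous (358.9–298.9), Permian (298.9–251.902).
That is 2 complete periods.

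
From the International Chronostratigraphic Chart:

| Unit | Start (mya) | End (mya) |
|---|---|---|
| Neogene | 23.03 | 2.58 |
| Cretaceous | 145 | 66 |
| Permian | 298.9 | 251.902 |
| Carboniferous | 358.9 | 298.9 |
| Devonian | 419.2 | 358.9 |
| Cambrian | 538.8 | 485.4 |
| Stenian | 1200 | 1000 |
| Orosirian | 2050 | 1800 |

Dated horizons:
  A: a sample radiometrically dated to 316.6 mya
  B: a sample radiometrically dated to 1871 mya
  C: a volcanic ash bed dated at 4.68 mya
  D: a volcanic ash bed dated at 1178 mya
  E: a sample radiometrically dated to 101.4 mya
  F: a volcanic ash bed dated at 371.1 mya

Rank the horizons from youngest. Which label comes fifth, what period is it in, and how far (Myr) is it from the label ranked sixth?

Sorted youngest-first by Ma: C (4.68), E (101.4), A (316.6), F (371.1), D (1178), B (1871).
The fifth youngest is D at 1178 Ma, which lies in 1200–1000 Ma: the Stenian.
The sixth youngest is B at 1871 Ma; separation = |1178 − 1871| = 693 Myr.

D, in the Stenian; 693 million years to B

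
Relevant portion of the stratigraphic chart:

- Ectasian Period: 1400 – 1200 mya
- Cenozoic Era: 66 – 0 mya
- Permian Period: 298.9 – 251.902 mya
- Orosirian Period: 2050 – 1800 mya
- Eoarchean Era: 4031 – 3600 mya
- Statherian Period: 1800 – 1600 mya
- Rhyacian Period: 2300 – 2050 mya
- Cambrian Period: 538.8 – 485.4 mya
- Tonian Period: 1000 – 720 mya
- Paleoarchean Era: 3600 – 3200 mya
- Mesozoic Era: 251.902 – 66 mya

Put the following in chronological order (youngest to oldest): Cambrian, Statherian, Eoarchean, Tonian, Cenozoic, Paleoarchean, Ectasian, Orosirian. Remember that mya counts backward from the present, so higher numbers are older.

Cenozoic → Cambrian → Tonian → Ectasian → Statherian → Orosirian → Paleoarchean → Eoarchean

Sorting by start age (ascending Ma, since larger Ma = older): Cenozoic start 66, Cambrian start 538.8, Tonian start 1000, Ectasian start 1400, Statherian start 1800, Orosirian start 2050, Paleoarchean start 3600, Eoarchean start 4031.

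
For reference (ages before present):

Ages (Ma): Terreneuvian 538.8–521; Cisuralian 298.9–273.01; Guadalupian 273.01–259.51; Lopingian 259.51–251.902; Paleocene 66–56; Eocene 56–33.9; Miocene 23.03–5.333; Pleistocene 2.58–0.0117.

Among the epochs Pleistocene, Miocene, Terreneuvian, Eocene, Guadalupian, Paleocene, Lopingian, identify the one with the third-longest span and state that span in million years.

Miocene, 17.697 million years

Durations: Pleistocene 2.5683; Miocene 17.697; Terreneuvian 17.8; Eocene 22.1; Guadalupian 13.5; Paleocene 10; Lopingian 7.608 Myr.
Sorted longest-first: Eocene (22.1), Terreneuvian (17.8), Miocene (17.697), Guadalupian (13.5), Paleocene (10), Lopingian (7.608), Pleistocene (2.5683).
The third longest is Miocene at 17.697 Myr.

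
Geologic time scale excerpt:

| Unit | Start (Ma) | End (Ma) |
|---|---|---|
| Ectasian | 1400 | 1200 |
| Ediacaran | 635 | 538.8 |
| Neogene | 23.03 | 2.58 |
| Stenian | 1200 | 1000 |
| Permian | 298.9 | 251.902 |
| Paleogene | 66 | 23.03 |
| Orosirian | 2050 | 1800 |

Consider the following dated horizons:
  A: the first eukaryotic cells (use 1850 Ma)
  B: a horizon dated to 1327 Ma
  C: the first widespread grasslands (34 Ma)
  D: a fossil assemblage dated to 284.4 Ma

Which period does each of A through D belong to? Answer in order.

A — Orosirian; B — Ectasian; C — Paleogene; D — Permian

A: 1850 Ma lies in 2050–1800 Ma, so Orosirian.
B: 1327 Ma lies in 1400–1200 Ma, so Ectasian.
C: 34 Ma lies in 66–23.03 Ma, so Paleogene.
D: 284.4 Ma lies in 298.9–251.902 Ma, so Permian.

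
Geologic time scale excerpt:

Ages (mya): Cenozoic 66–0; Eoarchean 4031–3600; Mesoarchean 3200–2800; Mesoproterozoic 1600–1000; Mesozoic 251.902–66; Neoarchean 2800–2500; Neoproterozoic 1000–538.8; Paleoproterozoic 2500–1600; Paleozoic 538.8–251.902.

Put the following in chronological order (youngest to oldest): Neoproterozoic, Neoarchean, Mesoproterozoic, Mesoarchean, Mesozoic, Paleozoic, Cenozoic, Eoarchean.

The oldest of these is Eoarchean (starts 4031 Ma) and the youngest is Cenozoic (ends 0 Ma).
In between, by decreasing start age: Mesoarchean (3200), Neoarchean (2800), Mesoproterozoic (1600), Neoproterozoic (1000), Paleozoic (538.8), Mesozoic (251.902).
Listing youngest first means reversing that sequence.

Cenozoic, Mesozoic, Paleozoic, Neoproterozoic, Mesoproterozoic, Neoarchean, Mesoarchean, Eoarchean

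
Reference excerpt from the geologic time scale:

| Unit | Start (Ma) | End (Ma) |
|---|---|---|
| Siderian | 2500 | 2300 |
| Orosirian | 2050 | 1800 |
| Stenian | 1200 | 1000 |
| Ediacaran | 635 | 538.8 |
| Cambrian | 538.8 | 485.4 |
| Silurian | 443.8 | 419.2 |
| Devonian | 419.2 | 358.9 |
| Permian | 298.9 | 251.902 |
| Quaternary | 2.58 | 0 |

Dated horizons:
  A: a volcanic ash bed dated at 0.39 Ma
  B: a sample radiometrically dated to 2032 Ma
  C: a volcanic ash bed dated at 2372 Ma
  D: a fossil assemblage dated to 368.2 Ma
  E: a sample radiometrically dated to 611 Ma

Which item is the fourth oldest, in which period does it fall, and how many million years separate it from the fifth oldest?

D, in the Devonian; 367.81 million years to A

Larger Ma means older, so oldest first: C 2372 > B 2032 > E 611 > D 368.2 > A 0.39.
Counting 4 along gives D (368.2 Ma); the excerpt puts that inside the Devonian, 419.2–358.9 Ma.
Next in line is A (0.39 Ma), and 368.2 − 0.39 = 367.81 Myr.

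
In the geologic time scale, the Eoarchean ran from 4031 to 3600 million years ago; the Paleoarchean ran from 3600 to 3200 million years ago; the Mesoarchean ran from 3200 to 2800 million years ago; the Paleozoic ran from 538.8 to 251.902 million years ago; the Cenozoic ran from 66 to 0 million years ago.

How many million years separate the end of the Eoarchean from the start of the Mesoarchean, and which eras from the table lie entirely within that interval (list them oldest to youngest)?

The Eoarchean closes at 3600 Ma and the Mesoarchean opens at 3200 Ma, so the interval is 3600 − 3200 = 400 Myr.
An era fits inside if it starts at or after 3600 Ma and ends at or before 3200 Ma; oldest first that gives Paleoarchean.

400 million years; Paleoarchean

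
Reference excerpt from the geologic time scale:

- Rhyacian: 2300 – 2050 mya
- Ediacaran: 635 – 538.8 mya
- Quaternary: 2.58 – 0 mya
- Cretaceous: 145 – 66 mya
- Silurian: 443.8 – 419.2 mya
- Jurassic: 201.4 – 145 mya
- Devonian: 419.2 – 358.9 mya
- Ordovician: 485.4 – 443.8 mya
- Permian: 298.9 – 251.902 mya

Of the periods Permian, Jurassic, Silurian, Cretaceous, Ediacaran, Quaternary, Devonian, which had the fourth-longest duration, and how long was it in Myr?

Durations: Permian 46.998; Jurassic 56.4; Silurian 24.6; Cretaceous 79; Ediacaran 96.2; Quaternary 2.58; Devonian 60.3 Myr.
Sorted longest-first: Ediacaran (96.2), Cretaceous (79), Devonian (60.3), Jurassic (56.4), Permian (46.998), Silurian (24.6), Quaternary (2.58).
The fourth longest is Jurassic at 56.4 Myr.

Jurassic, 56.4 million years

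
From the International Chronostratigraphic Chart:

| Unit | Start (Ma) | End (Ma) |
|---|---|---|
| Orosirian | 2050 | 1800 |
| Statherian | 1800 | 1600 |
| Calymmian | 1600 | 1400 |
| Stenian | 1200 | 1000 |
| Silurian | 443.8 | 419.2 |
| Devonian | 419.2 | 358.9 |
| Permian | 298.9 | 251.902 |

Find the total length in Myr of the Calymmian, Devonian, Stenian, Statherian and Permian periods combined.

Each duration: Calymmian = 200; Devonian = 60.3; Stenian = 200; Statherian = 200; Permian = 46.998.
Sum: 200 + 60.3 + 200 + 200 + 46.998 = 707.298 Myr.

707.298 million years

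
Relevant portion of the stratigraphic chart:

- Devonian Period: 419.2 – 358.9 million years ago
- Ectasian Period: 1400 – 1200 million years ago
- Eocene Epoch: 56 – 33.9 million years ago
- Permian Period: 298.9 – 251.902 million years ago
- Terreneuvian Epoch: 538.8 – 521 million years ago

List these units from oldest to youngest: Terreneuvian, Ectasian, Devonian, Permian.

The oldest of these is Ectasian (starts 1400 Ma) and the youngest is Permian (ends 251.902 Ma).
In between, by decreasing start age: Terreneuvian (538.8), Devonian (419.2).

Ectasian, Terreneuvian, Devonian, Permian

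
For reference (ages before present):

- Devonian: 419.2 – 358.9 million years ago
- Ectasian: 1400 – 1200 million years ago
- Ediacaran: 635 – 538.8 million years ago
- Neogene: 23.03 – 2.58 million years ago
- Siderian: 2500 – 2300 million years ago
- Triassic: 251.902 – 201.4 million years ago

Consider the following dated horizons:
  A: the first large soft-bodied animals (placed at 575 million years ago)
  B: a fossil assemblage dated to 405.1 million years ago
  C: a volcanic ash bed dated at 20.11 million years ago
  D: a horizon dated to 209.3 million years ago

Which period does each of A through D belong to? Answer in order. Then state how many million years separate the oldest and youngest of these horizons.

A — Ediacaran; B — Devonian; C — Neogene; D — Triassic; span 554.89 million years

A: 575 Ma lies in 635–538.8 Ma, so Ediacaran.
B: 405.1 Ma lies in 419.2–358.9 Ma, so Devonian.
C: 20.11 Ma lies in 23.03–2.58 Ma, so Neogene.
D: 209.3 Ma lies in 251.902–201.4 Ma, so Triassic.
Oldest = 575 Ma, youngest = 20.11 Ma → span 554.89 Myr.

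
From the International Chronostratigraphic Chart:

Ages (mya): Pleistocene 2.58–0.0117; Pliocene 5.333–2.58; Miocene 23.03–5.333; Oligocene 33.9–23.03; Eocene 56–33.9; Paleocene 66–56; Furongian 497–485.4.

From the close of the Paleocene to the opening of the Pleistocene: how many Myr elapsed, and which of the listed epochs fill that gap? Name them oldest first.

53.42 million years; Eocene, Oligocene, Miocene, Pliocene

The Paleocene closes at 56 Ma and the Pleistocene opens at 2.58 Ma, so the interval is 56 − 2.58 = 53.42 Myr.
An epoch fits inside if it starts at or after 56 Ma and ends at or before 2.58 Ma; oldest first that gives Eocene, Oligocene, Miocene, Pliocene.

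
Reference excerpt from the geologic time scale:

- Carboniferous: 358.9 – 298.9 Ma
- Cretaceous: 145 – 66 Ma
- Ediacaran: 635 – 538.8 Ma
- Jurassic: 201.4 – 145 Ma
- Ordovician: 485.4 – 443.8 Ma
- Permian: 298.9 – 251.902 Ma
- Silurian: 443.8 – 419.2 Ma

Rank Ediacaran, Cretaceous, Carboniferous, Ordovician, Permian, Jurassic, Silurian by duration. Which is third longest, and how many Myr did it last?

Carboniferous, 60 million years

Durations: Ediacaran 96.2; Cretaceous 79; Carboniferous 60; Ordovician 41.6; Permian 46.998; Jurassic 56.4; Silurian 24.6 Myr.
Sorted longest-first: Ediacaran (96.2), Cretaceous (79), Carboniferous (60), Jurassic (56.4), Permian (46.998), Ordovician (41.6), Silurian (24.6).
The third longest is Carboniferous at 60 Myr.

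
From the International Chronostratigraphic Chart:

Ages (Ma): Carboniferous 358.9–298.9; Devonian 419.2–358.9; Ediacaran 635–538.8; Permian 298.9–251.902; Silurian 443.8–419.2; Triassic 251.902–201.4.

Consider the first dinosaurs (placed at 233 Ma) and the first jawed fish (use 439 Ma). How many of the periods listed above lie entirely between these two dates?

The older date is 439 Ma and the younger is 233 Ma.
Periods with start < 439 and end > 233 Ma: Devonian (419.2–358.9), Carboniferous (358.9–298.9), Permian (298.9–251.902).
That is 3 complete periods.

3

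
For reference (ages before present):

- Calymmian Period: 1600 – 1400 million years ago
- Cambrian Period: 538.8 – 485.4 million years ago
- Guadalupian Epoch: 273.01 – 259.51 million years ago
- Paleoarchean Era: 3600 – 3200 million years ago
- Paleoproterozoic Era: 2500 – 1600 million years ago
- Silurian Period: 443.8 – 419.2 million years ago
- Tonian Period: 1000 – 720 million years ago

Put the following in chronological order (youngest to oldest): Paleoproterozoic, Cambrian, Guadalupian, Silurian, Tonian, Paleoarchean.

Guadalupian, Silurian, Cambrian, Tonian, Paleoproterozoic, Paleoarchean

The oldest of these is Paleoarchean (starts 3600 Ma) and the youngest is Guadalupian (ends 259.51 Ma).
In between, by decreasing start age: Paleoproterozoic (2500), Tonian (1000), Cambrian (538.8), Silurian (443.8).
Listing youngest first means reversing that sequence.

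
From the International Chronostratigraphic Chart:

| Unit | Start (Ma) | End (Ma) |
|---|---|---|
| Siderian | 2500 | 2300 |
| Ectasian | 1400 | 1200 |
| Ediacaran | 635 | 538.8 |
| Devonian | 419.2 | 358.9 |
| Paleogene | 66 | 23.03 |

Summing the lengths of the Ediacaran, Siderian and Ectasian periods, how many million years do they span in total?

496.2 million years

Duration is start − end for each: (635 − 538.8) + (2500 − 2300) + (1400 − 1200).
That is 96.2 + 200 + 200, which totals 496.2 million years.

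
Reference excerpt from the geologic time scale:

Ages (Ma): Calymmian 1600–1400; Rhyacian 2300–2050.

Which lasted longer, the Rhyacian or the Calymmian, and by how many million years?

Rhyacian, by 50 million years

Rhyacian: 2300 − 2050 = 250 Myr.
Calymmian: 1600 − 1400 = 200 Myr.
Difference: 250 − 200 = 50 Myr, so the Rhyacian was longer.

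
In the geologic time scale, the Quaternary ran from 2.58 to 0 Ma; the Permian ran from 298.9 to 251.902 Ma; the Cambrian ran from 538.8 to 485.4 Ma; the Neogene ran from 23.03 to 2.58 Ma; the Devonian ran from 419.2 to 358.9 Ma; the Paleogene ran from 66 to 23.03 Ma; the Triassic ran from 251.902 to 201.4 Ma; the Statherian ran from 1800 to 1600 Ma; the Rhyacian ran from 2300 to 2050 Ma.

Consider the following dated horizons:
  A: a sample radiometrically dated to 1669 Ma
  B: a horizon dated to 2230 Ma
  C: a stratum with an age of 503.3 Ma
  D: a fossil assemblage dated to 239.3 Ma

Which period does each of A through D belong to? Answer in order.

A — Statherian; B — Rhyacian; C — Cambrian; D — Triassic

A: 1669 Ma lies in 1800–1600 Ma, so Statherian.
B: 2230 Ma lies in 2300–2050 Ma, so Rhyacian.
C: 503.3 Ma lies in 538.8–485.4 Ma, so Cambrian.
D: 239.3 Ma lies in 251.902–201.4 Ma, so Triassic.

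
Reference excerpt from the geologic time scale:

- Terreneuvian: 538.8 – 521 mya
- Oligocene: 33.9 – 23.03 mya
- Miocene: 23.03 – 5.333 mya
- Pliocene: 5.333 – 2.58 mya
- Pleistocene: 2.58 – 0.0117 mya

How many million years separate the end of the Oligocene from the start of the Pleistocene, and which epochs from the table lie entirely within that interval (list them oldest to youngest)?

20.45 million years; Miocene, Pliocene

End of Oligocene = 23.03 Ma; start of Pleistocene = 2.58 Ma.
Gap = 23.03 − 2.58 = 20.45 Myr.
Epochs wholly inside 23.03–2.58 Ma: Miocene (23.03–5.333), Pliocene (5.333–2.58).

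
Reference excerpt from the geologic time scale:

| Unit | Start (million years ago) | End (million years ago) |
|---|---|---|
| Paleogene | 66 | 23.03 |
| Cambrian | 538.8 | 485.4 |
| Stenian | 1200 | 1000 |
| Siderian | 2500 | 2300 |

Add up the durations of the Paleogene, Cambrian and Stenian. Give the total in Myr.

Each duration: Paleogene = 42.97; Cambrian = 53.4; Stenian = 200.
Sum: 42.97 + 53.4 + 200 = 296.37 Myr.

296.37 million years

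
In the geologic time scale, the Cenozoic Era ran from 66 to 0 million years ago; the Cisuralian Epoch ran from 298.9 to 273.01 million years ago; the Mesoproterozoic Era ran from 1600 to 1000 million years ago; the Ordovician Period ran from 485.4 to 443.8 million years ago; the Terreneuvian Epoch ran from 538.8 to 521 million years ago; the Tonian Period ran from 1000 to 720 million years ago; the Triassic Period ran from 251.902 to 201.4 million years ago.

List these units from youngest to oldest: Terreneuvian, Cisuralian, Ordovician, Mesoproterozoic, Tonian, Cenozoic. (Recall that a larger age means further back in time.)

The oldest of these is Mesoproterozoic (starts 1600 Ma) and the youngest is Cenozoic (ends 0 Ma).
In between, by decreasing start age: Tonian (1000), Terreneuvian (538.8), Ordovician (485.4), Cisuralian (298.9).
Listing youngest first means reversing that sequence.

Cenozoic → Cisuralian → Ordovician → Terreneuvian → Tonian → Mesoproterozoic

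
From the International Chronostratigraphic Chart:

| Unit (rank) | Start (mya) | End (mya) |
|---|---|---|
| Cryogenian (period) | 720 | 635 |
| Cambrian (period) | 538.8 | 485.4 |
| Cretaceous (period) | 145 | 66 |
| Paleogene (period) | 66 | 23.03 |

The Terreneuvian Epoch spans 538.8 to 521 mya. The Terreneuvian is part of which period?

The Terreneuvian (538.8–521 Ma) lies entirely within 538.8–485.4 Ma, the Cambrian Period.

Cambrian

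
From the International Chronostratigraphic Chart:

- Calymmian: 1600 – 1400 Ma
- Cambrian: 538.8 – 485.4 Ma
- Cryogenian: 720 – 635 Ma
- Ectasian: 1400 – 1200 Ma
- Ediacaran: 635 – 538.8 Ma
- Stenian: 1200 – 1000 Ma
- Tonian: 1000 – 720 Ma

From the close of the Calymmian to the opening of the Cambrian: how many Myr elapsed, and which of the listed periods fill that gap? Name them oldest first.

The Calymmian closes at 1400 Ma and the Cambrian opens at 538.8 Ma, so the interval is 1400 − 538.8 = 861.2 Myr.
A period fits inside if it starts at or after 1400 Ma and ends at or before 538.8 Ma; oldest first that gives Ectasian, Stenian, Tonian, Cryogenian, Ediacaran.

861.2 million years; Ectasian, Stenian, Tonian, Cryogenian, Ediacaran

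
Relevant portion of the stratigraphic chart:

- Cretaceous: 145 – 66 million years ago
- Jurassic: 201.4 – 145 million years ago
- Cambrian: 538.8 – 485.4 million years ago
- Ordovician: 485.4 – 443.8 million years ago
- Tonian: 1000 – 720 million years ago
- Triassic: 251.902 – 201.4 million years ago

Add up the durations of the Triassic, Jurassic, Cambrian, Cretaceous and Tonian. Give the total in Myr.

519.302 million years

Duration is start − end for each: (251.902 − 201.4) + (201.4 − 145) + (538.8 − 485.4) + (145 − 66) + (1000 − 720).
That is 50.502 + 56.4 + 53.4 + 79 + 280, which totals 519.302 million years.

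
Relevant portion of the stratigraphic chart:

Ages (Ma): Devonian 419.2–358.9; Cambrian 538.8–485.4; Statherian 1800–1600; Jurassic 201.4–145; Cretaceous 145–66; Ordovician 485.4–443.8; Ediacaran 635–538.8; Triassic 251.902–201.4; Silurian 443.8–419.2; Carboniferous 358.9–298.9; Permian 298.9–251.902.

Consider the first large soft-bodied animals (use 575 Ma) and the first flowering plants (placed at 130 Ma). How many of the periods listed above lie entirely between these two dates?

8

The older date is 575 Ma and the younger is 130 Ma.
Periods with start < 575 and end > 130 Ma: Cambrian (538.8–485.4), Ordovician (485.4–443.8), Silurian (443.8–419.2), Devonian (419.2–358.9), Carboniferous (358.9–298.9), Permian (298.9–251.902), Triassic (251.902–201.4), Jurassic (201.4–145).
That is 8 complete periods.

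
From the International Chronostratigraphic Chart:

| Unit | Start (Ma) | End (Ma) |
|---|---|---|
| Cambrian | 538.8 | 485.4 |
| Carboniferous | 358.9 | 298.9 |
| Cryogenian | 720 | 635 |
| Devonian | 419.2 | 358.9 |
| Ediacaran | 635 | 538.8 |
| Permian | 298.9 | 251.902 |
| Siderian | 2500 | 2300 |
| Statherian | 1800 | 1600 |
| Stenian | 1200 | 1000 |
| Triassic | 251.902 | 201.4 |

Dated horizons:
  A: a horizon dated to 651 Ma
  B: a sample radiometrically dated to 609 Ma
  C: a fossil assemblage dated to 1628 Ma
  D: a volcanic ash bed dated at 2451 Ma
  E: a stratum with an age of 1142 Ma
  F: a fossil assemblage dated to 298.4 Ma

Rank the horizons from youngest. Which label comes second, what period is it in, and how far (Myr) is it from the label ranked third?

Sorted youngest-first by Ma: F (298.4), B (609), A (651), E (1142), C (1628), D (2451).
The second youngest is B at 609 Ma, which lies in 635–538.8 Ma: the Ediacaran.
The third youngest is A at 651 Ma; separation = |609 − 651| = 42 Myr.

B, in the Ediacaran; 42 million years to A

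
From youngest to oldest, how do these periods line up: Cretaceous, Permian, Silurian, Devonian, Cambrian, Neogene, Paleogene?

Group by era (each group listed oldest first) — Paleozoic: Cambrian, Silurian, Devonian, Permian; Mesozoic: Cretaceous; Cenozoic: Paleogene, Neogene. The eras run Paleozoic → Mesozoic → Cenozoic. Concatenating the groups in that era order and then reversing gives youngest to oldest.

Neogene, then Paleogene, then Cretaceous, then Permian, then Devonian, then Silurian, then Cambrian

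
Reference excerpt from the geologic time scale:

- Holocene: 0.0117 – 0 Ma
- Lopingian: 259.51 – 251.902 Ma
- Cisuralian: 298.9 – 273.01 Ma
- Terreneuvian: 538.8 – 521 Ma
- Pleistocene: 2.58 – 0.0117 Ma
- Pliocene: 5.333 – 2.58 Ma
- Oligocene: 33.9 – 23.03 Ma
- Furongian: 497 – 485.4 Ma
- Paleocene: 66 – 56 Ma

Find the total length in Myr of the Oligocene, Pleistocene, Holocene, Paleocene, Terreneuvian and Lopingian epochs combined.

Duration is start − end for each: (33.9 − 23.03) + (2.58 − 0.0117) + (0.0117 − 0) + (66 − 56) + (538.8 − 521) + (259.51 − 251.902).
That is 10.87 + 2.5683 + 0.0117 + 10 + 17.8 + 7.608, which totals 48.858 million years.

48.858 million years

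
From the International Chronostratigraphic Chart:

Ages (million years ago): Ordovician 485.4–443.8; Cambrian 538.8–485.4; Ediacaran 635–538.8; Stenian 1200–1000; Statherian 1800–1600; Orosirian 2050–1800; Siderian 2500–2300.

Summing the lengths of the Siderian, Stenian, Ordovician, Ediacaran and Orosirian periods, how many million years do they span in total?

Each duration: Siderian = 200; Stenian = 200; Ordovician = 41.6; Ediacaran = 96.2; Orosirian = 250.
Sum: 200 + 200 + 41.6 + 96.2 + 250 = 787.8 Myr.

787.8 million years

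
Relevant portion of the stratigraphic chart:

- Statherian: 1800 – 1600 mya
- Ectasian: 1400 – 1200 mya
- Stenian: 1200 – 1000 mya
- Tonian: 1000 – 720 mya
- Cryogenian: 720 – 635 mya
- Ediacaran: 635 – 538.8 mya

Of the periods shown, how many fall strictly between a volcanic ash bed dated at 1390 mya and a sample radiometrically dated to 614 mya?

The older date is 1390 Ma and the younger is 614 Ma.
Periods with start < 1390 and end > 614 Ma: Stenian (1200–1000), Tonian (1000–720), Cryogenian (720–635).
That is 3 complete periods.

3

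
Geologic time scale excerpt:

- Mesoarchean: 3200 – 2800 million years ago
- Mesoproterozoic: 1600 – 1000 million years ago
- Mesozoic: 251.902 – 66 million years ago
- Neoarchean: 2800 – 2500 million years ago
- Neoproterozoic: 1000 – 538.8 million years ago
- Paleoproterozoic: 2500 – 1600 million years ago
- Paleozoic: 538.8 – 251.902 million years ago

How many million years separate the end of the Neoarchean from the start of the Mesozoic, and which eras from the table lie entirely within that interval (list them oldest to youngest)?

The Neoarchean closes at 2500 Ma and the Mesozoic opens at 251.902 Ma, so the interval is 2500 − 251.902 = 2248.098 Myr.
An era fits inside if it starts at or after 2500 Ma and ends at or before 251.902 Ma; oldest first that gives Paleoproterozoic, Mesoproterozoic, Neoproterozoic, Paleozoic.

2248.098 million years; Paleoproterozoic, Mesoproterozoic, Neoproterozoic, Paleozoic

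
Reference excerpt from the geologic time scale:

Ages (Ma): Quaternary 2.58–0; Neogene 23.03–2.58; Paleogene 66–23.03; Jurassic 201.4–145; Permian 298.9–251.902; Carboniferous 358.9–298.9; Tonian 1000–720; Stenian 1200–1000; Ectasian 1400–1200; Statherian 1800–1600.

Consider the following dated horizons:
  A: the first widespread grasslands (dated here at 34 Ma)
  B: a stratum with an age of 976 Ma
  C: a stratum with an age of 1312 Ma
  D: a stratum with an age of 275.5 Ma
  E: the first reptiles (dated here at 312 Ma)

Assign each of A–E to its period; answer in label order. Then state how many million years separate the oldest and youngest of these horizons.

A — Paleogene; B — Tonian; C — Ectasian; D — Permian; E — Carboniferous; span 1278 million years

A: 34 Ma lies in 66–23.03 Ma, so Paleogene.
B: 976 Ma lies in 1000–720 Ma, so Tonian.
C: 1312 Ma lies in 1400–1200 Ma, so Ectasian.
D: 275.5 Ma lies in 298.9–251.902 Ma, so Permian.
E: 312 Ma lies in 358.9–298.9 Ma, so Carboniferous.
Oldest = 1312 Ma, youngest = 34 Ma → span 1278 Myr.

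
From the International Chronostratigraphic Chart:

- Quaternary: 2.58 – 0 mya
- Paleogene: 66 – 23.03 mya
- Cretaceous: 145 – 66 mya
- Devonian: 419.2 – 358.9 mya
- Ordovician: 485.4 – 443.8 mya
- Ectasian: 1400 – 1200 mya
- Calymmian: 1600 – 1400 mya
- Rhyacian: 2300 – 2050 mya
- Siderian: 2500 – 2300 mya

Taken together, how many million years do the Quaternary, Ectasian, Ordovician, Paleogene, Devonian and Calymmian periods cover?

Each duration: Quaternary = 2.58; Ectasian = 200; Ordovician = 41.6; Paleogene = 42.97; Devonian = 60.3; Calymmian = 200.
Sum: 2.58 + 200 + 41.6 + 42.97 + 60.3 + 200 = 547.45 Myr.

547.45 million years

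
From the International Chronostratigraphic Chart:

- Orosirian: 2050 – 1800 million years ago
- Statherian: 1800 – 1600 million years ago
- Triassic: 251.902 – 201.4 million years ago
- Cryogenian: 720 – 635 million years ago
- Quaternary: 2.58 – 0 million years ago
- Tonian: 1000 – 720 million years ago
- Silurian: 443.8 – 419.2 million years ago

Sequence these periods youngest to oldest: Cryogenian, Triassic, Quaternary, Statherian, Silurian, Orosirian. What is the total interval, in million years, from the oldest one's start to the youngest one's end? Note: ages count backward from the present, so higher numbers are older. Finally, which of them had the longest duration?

Quaternary, Triassic, Silurian, Cryogenian, Statherian, Orosirian; total span 2050 Myr; longest is Orosirian

From the excerpt: Cryogenian 720–635; Triassic 251.902–201.4; Quaternary 2.58–0; Statherian 1800–1600; Silurian 443.8–419.2; Orosirian 2050–1800 (Ma).
Larger Ma is earlier, so the oldest is Orosirian and the youngest is Quaternary; youngest to oldest: Quaternary, Triassic, Silurian, Cryogenian, Statherian, Orosirian.
Oldest start 2050 minus youngest end 0 gives 2050 Myr overall.
Individual lengths (start − end): Statherian 200; Orosirian 250; Triassic 50.502; Cryogenian 85; Silurian 24.6; Quaternary 2.58. The largest is Orosirian at 250 Myr.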